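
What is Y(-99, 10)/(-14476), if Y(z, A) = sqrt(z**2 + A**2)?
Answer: -sqrt(9901)/14476 ≈ -0.0068737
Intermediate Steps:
Y(z, A) = sqrt(A**2 + z**2)
Y(-99, 10)/(-14476) = sqrt(10**2 + (-99)**2)/(-14476) = sqrt(100 + 9801)*(-1/14476) = sqrt(9901)*(-1/14476) = -sqrt(9901)/14476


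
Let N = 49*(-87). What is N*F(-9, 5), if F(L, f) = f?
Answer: -21315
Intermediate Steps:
N = -4263
N*F(-9, 5) = -4263*5 = -21315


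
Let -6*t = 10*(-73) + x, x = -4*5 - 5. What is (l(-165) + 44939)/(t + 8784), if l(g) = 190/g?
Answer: 2965898/588049 ≈ 5.0436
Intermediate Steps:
x = -25 (x = -20 - 5 = -25)
t = 755/6 (t = -(10*(-73) - 25)/6 = -(-730 - 25)/6 = -1/6*(-755) = 755/6 ≈ 125.83)
(l(-165) + 44939)/(t + 8784) = (190/(-165) + 44939)/(755/6 + 8784) = (190*(-1/165) + 44939)/(53459/6) = (-38/33 + 44939)*(6/53459) = (1482949/33)*(6/53459) = 2965898/588049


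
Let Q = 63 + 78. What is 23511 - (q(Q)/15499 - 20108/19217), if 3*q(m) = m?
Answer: 636629789846/27076753 ≈ 23512.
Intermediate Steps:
Q = 141
q(m) = m/3
23511 - (q(Q)/15499 - 20108/19217) = 23511 - (((1/3)*141)/15499 - 20108/19217) = 23511 - (47*(1/15499) - 20108*1/19217) = 23511 - (47/15499 - 1828/1747) = 23511 - 1*(-28250063/27076753) = 23511 + 28250063/27076753 = 636629789846/27076753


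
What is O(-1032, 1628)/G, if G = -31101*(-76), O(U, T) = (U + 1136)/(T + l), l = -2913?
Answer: -26/759330915 ≈ -3.4241e-8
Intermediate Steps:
O(U, T) = (1136 + U)/(-2913 + T) (O(U, T) = (U + 1136)/(T - 2913) = (1136 + U)/(-2913 + T))
G = 2363676
O(-1032, 1628)/G = ((1136 - 1032)/(-2913 + 1628))/2363676 = (104/(-1285))*(1/2363676) = -1/1285*104*(1/2363676) = -104/1285*1/2363676 = -26/759330915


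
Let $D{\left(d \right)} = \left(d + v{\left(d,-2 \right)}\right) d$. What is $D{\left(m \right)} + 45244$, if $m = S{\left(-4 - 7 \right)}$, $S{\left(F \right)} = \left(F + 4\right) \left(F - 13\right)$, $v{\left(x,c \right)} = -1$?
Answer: $73300$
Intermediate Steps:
$S{\left(F \right)} = \left(-13 + F\right) \left(4 + F\right)$ ($S{\left(F \right)} = \left(4 + F\right) \left(-13 + F\right) = \left(-13 + F\right) \left(4 + F\right)$)
$m = 168$ ($m = -52 + \left(-4 - 7\right)^{2} - 9 \left(-4 - 7\right) = -52 + \left(-11\right)^{2} - -99 = -52 + 121 + 99 = 168$)
$D{\left(d \right)} = d \left(-1 + d\right)$ ($D{\left(d \right)} = \left(d - 1\right) d = \left(-1 + d\right) d = d \left(-1 + d\right)$)
$D{\left(m \right)} + 45244 = 168 \left(-1 + 168\right) + 45244 = 168 \cdot 167 + 45244 = 28056 + 45244 = 73300$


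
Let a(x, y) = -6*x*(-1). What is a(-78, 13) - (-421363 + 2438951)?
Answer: -2018056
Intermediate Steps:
a(x, y) = 6*x
a(-78, 13) - (-421363 + 2438951) = 6*(-78) - (-421363 + 2438951) = -468 - 1*2017588 = -468 - 2017588 = -2018056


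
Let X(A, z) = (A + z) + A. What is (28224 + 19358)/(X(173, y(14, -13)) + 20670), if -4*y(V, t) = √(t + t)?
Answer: 7999866496/3533378061 + 95164*I*√26/3533378061 ≈ 2.2641 + 0.00013733*I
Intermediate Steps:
y(V, t) = -√2*√t/4 (y(V, t) = -√(t + t)/4 = -√2*√t/4)
X(A, z) = z + 2*A
(28224 + 19358)/(X(173, y(14, -13)) + 20670) = (28224 + 19358)/((-√2*√(-13)/4 + 2*173) + 20670) = 47582/((-√2*I*√13/4 + 346) + 20670) = 47582/((-I*√26/4 + 346) + 20670) = 47582/((346 - I*√26/4) + 20670) = 47582/(21016 - I*√26/4)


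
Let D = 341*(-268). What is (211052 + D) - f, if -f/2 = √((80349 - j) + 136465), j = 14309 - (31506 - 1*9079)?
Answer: 119664 + 4*√56233 ≈ 1.2061e+5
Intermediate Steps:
j = -8118 (j = 14309 - (31506 - 9079) = 14309 - 1*22427 = 14309 - 22427 = -8118)
D = -91388
f = -4*√56233 (f = -2*√((80349 - 1*(-8118)) + 136465) = -2*√((80349 + 8118) + 136465) = -2*√(88467 + 136465) = -4*√56233 ≈ -948.54)
(211052 + D) - f = (211052 - 91388) - (-4)*√56233 = 119664 + 4*√56233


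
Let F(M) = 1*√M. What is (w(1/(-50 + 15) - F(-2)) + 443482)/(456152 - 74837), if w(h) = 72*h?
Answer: 15521798/13346025 - 24*I*√2/127105 ≈ 1.163 - 0.00026703*I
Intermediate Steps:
F(M) = √M
(w(1/(-50 + 15) - F(-2)) + 443482)/(456152 - 74837) = (72*(1/(-50 + 15) - √(-2)) + 443482)/(456152 - 74837) = (72*(1/(-35) - I*√2) + 443482)/381315 = (72*(-1/35 - I*√2) + 443482)*(1/381315) = ((-72/35 - 72*I*√2) + 443482)*(1/381315) = (15521798/35 - 72*I*√2)*(1/381315) = 15521798/13346025 - 24*I*√2/127105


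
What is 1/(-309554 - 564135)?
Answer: -1/873689 ≈ -1.1446e-6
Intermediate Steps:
1/(-309554 - 564135) = 1/(-873689) = -1/873689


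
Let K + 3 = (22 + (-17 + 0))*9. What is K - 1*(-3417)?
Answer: 3459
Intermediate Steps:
K = 42 (K = -3 + (22 + (-17 + 0))*9 = -3 + (22 - 17)*9 = -3 + 5*9 = -3 + 45 = 42)
K - 1*(-3417) = 42 - 1*(-3417) = 42 + 3417 = 3459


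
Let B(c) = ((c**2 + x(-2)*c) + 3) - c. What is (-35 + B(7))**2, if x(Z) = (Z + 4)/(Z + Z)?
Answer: 169/4 ≈ 42.250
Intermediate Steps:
x(Z) = (4 + Z)/(2*Z) (x(Z) = (4 + Z)/((2*Z)) = (4 + Z)*(1/(2*Z)) = (4 + Z)/(2*Z))
B(c) = 3 + c**2 - 3*c/2 (B(c) = ((c**2 + ((1/2)*(4 - 2)/(-2))*c) + 3) - c = ((c**2 + ((1/2)*(-1/2)*2)*c) + 3) - c = ((c**2 - c/2) + 3) - c = (3 + c**2 - c/2) - c = 3 + c**2 - 3*c/2)
(-35 + B(7))**2 = (-35 + (3 + 7**2 - 3/2*7))**2 = (-35 + (3 + 49 - 21/2))**2 = (-35 + 83/2)**2 = (13/2)**2 = 169/4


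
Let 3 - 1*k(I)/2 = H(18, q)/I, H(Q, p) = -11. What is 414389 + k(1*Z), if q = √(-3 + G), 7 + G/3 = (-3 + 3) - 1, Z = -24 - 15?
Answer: 16161383/39 ≈ 4.1439e+5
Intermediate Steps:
Z = -39
G = -24 (G = -21 + 3*((-3 + 3) - 1) = -21 + 3*(0 - 1) = -21 + 3*(-1) = -21 - 3 = -24)
q = 3*I*√3 (q = √(-3 - 24) = √(-27) = 3*I*√3 ≈ 5.1962*I)
k(I) = 6 + 22/I (k(I) = 6 - (-22)/I = 6 + 22/I)
414389 + k(1*Z) = 414389 + (6 + 22/((1*(-39)))) = 414389 + (6 + 22/(-39)) = 414389 + (6 + 22*(-1/39)) = 414389 + (6 - 22/39) = 414389 + 212/39 = 16161383/39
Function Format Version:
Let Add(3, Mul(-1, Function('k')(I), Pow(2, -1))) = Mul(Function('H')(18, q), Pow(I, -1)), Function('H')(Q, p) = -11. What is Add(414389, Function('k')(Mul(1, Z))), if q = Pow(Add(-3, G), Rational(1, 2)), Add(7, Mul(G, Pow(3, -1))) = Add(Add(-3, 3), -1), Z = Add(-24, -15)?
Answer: Rational(16161383, 39) ≈ 4.1439e+5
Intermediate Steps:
Z = -39
G = -24 (G = Add(-21, Mul(3, Add(Add(-3, 3), -1))) = Add(-21, Mul(3, Add(0, -1))) = Add(-21, Mul(3, -1)) = Add(-21, -3) = -24)
q = Mul(3, I, Pow(3, Rational(1, 2))) (q = Pow(Add(-3, -24), Rational(1, 2)) = Pow(-27, Rational(1, 2)) = Mul(3, I, Pow(3, Rational(1, 2))) ≈ Mul(5.1962, I))
Function('k')(I) = Add(6, Mul(22, Pow(I, -1))) (Function('k')(I) = Add(6, Mul(-2, Mul(-11, Pow(I, -1)))) = Add(6, Mul(22, Pow(I, -1))))
Add(414389, Function('k')(Mul(1, Z))) = Add(414389, Add(6, Mul(22, Pow(Mul(1, -39), -1)))) = Add(414389, Add(6, Mul(22, Pow(-39, -1)))) = Add(414389, Add(6, Mul(22, Rational(-1, 39)))) = Add(414389, Add(6, Rational(-22, 39))) = Add(414389, Rational(212, 39)) = Rational(16161383, 39)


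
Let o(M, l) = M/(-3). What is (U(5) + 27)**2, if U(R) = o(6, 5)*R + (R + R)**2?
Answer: 13689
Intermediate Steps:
o(M, l) = -M/3
U(R) = -2*R + 4*R**2 (U(R) = (-1/3*6)*R + (R + R)**2 = -2*R + (2*R)**2 = -2*R + 4*R**2)
(U(5) + 27)**2 = (2*5*(-1 + 2*5) + 27)**2 = (2*5*(-1 + 10) + 27)**2 = (2*5*9 + 27)**2 = (90 + 27)**2 = 117**2 = 13689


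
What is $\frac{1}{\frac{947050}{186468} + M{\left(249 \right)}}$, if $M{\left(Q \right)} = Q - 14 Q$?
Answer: $- \frac{93234}{301324933} \approx -0.00030941$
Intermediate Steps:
$M{\left(Q \right)} = - 13 Q$
$\frac{1}{\frac{947050}{186468} + M{\left(249 \right)}} = \frac{1}{\frac{947050}{186468} - 3237} = \frac{1}{947050 \cdot \frac{1}{186468} - 3237} = \frac{1}{\frac{473525}{93234} - 3237} = \frac{1}{- \frac{301324933}{93234}} = - \frac{93234}{301324933}$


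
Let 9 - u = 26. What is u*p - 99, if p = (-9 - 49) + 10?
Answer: 717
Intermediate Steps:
u = -17 (u = 9 - 1*26 = 9 - 26 = -17)
p = -48 (p = -58 + 10 = -48)
u*p - 99 = -17*(-48) - 99 = 816 - 99 = 717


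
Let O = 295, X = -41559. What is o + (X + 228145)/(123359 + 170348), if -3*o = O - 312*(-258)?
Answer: -23728322479/881121 ≈ -26930.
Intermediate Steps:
o = -80791/3 (o = -(295 - 312*(-258))/3 = -(295 + 80496)/3 = -⅓*80791 = -80791/3 ≈ -26930.)
o + (X + 228145)/(123359 + 170348) = -80791/3 + (-41559 + 228145)/(123359 + 170348) = -80791/3 + 186586/293707 = -23728322479/881121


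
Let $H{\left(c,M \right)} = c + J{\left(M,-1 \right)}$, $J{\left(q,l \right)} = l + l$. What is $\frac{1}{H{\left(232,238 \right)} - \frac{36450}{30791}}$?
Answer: $\frac{30791}{7045480} \approx 0.0043703$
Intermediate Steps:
$J{\left(q,l \right)} = 2 l$
$H{\left(c,M \right)} = -2 + c$ ($H{\left(c,M \right)} = c + 2 \left(-1\right) = c - 2 = -2 + c$)
$\frac{1}{H{\left(232,238 \right)} - \frac{36450}{30791}} = \frac{1}{\left(-2 + 232\right) - \frac{36450}{30791}} = \frac{1}{230 - \frac{36450}{30791}} = \frac{1}{\frac{7045480}{30791}} = \frac{30791}{7045480}$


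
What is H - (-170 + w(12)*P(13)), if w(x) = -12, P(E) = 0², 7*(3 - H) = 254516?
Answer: -253305/7 ≈ -36186.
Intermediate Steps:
H = -254495/7 (H = 3 - ⅐*254516 = 3 - 254516/7 = -254495/7 ≈ -36356.)
P(E) = 0
H - (-170 + w(12)*P(13)) = -254495/7 - (-170 - 12*0) = -254495/7 - (-170 + 0) = -254495/7 - 1*(-170) = -254495/7 + 170 = -253305/7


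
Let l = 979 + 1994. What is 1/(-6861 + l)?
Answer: -1/3888 ≈ -0.00025720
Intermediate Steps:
l = 2973
1/(-6861 + l) = 1/(-6861 + 2973) = 1/(-3888) = -1/3888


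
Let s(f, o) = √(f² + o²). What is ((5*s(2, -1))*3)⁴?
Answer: 1265625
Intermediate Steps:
((5*s(2, -1))*3)⁴ = ((5*√(2² + (-1)²))*3)⁴ = ((5*√(4 + 1))*3)⁴ = ((5*√5)*3)⁴ = (15*√5)⁴ = 1265625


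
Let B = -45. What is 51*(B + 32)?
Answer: -663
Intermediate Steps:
51*(B + 32) = 51*(-45 + 32) = 51*(-13) = -663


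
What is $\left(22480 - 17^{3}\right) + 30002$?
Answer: $47569$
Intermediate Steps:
$\left(22480 - 17^{3}\right) + 30002 = \left(22480 - 4913\right) + 30002 = 17567 + 30002 = 47569$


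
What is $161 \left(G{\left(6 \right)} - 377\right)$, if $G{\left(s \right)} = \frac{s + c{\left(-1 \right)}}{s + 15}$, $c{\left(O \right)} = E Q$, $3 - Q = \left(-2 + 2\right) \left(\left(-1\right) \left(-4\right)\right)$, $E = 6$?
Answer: $-60513$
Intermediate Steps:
$Q = 3$ ($Q = 3 - \left(-2 + 2\right) \left(\left(-1\right) \left(-4\right)\right) = 3 - 0 \cdot 4 = 3 - 0 = 3 + 0 = 3$)
$c{\left(O \right)} = 18$ ($c{\left(O \right)} = 6 \cdot 3 = 18$)
$G{\left(s \right)} = \frac{18 + s}{15 + s}$ ($G{\left(s \right)} = \frac{s + 18}{s + 15} = \frac{18 + s}{15 + s}$)
$161 \left(G{\left(6 \right)} - 377\right) = 161 \left(\frac{18 + 6}{15 + 6} - 377\right) = 161 \left(\frac{1}{21} \cdot 24 - 377\right) = 161 \left(\frac{8}{7} - 377\right) = 161 \left(- \frac{2631}{7}\right) = -60513$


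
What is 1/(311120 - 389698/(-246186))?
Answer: 123093/38296889009 ≈ 3.2142e-6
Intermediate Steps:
1/(311120 - 389698/(-246186)) = 1/(311120 - 389698*(-1/246186)) = 1/(311120 + 194849/123093) = 1/(38296889009/123093) = 123093/38296889009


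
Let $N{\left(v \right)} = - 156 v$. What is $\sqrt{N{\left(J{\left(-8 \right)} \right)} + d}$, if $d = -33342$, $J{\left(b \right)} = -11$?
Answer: $3 i \sqrt{3514} \approx 177.84 i$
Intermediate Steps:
$\sqrt{N{\left(J{\left(-8 \right)} \right)} + d} = \sqrt{\left(-156\right) \left(-11\right) - 33342} = \sqrt{1716 - 33342} = \sqrt{-31626} = 3 i \sqrt{3514}$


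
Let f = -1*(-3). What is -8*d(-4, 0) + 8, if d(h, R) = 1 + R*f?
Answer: 0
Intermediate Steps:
f = 3
d(h, R) = 1 + 3*R (d(h, R) = 1 + R*3 = 1 + 3*R)
-8*d(-4, 0) + 8 = -8*(1 + 3*0) + 8 = -8*(1 + 0) + 8 = -8*1 + 8 = -8 + 8 = 0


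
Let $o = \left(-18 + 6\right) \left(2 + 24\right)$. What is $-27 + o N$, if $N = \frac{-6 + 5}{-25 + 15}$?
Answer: $- \frac{291}{5} \approx -58.2$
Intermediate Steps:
$N = \frac{1}{10}$ ($N = - \frac{1}{-10} = \left(-1\right) \left(- \frac{1}{10}\right) = \frac{1}{10} \approx 0.1$)
$o = -312$ ($o = \left(-12\right) 26 = -312$)
$-27 + o N = -27 - \frac{156}{5} = - \frac{291}{5}$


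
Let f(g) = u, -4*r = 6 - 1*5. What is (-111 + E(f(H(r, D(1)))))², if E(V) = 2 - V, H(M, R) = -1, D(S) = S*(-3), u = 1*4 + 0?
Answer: 12769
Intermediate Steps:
u = 4 (u = 4 + 0 = 4)
r = -¼ (r = -(6 - 1*5)/4 = -(6 - 5)/4 = -¼*1 = -¼ ≈ -0.25000)
D(S) = -3*S
f(g) = 4
(-111 + E(f(H(r, D(1)))))² = (-111 + (2 - 1*4))² = (-111 + (2 - 4))² = (-111 - 2)² = (-113)² = 12769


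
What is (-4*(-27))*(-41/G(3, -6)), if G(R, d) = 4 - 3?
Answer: -4428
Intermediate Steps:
G(R, d) = 1
(-4*(-27))*(-41/G(3, -6)) = (-4*(-27))*(-41/1) = 108*(-41*1) = 108*(-41) = -4428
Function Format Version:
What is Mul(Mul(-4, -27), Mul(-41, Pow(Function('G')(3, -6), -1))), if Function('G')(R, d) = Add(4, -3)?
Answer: -4428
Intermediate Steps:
Function('G')(R, d) = 1
Mul(Mul(-4, -27), Mul(-41, Pow(Function('G')(3, -6), -1))) = Mul(Mul(-4, -27), Mul(-41, Pow(1, -1))) = Mul(108, Mul(-41, 1)) = Mul(108, -41) = -4428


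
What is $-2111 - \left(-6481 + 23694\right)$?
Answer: $-19324$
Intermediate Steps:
$-2111 - \left(-6481 + 23694\right) = -2111 - 17213 = -19324$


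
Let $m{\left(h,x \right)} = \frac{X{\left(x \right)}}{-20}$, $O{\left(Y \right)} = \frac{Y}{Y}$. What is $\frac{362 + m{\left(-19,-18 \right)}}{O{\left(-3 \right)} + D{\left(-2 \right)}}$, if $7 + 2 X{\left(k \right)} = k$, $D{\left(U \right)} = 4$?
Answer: $\frac{2901}{40} \approx 72.525$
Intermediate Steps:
$O{\left(Y \right)} = 1$
$X{\left(k \right)} = - \frac{7}{2} + \frac{k}{2}$
$m{\left(h,x \right)} = \frac{7}{40} - \frac{x}{40}$ ($m{\left(h,x \right)} = \frac{- \frac{7}{2} + \frac{x}{2}}{-20} = \left(- \frac{7}{2} + \frac{x}{2}\right) \left(- \frac{1}{20}\right) = \frac{7}{40} - \frac{x}{40}$)
$\frac{362 + m{\left(-19,-18 \right)}}{O{\left(-3 \right)} + D{\left(-2 \right)}} = \frac{362 + \left(\frac{7}{40} - - \frac{9}{20}\right)}{1 + 4} = \frac{362 + \left(\frac{7}{40} + \frac{9}{20}\right)}{5} = \left(362 + \frac{5}{8}\right) \frac{1}{5} = \frac{2901}{8} \cdot \frac{1}{5} = \frac{2901}{40}$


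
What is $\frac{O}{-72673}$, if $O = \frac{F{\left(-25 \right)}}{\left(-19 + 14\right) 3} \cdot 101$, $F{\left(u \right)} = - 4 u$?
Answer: $\frac{2020}{218019} \approx 0.0092652$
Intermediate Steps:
$O = - \frac{2020}{3}$ ($O = \frac{\left(-4\right) \left(-25\right)}{\left(-19 + 14\right) 3} \cdot 101 = \frac{100}{\left(-5\right) 3} \cdot 101 = \frac{100}{-15} \cdot 101 = 100 \left(- \frac{1}{15}\right) 101 = \left(- \frac{20}{3}\right) 101 = - \frac{2020}{3} \approx -673.33$)
$\frac{O}{-72673} = - \frac{2020}{3 \left(-72673\right)} = \left(- \frac{2020}{3}\right) \left(- \frac{1}{72673}\right) = \frac{2020}{218019}$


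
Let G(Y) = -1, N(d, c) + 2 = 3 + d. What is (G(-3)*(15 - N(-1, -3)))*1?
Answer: -15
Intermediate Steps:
N(d, c) = 1 + d (N(d, c) = -2 + (3 + d) = 1 + d)
(G(-3)*(15 - N(-1, -3)))*1 = -(15 - (1 - 1))*1 = -(15 - 1*0)*1 = -(15 + 0)*1 = -1*15*1 = -15*1 = -15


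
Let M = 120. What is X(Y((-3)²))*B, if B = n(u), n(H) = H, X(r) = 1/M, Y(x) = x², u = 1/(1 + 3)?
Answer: 1/480 ≈ 0.0020833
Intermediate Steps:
u = ¼ (u = 1/4 = ¼ ≈ 0.25000)
X(r) = 1/120
B = ¼ ≈ 0.25000
X(Y((-3)²))*B = (1/120)*(¼) = 1/480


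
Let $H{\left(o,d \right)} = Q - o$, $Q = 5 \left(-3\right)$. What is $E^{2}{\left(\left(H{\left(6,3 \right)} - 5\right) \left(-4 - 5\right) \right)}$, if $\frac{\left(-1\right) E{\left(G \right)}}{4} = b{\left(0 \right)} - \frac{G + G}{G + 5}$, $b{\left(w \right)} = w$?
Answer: $\frac{3504384}{57121} \approx 61.35$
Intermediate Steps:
$Q = -15$
$H{\left(o,d \right)} = -15 - o$
$E{\left(G \right)} = \frac{8 G}{5 + G}$ ($E{\left(G \right)} = - 4 \left(0 - \frac{G + G}{G + 5}\right) = - 4 \left(0 - \frac{2 G}{5 + G}\right) = - 4 \left(- \frac{2 G}{5 + G}\right) = \frac{8 G}{5 + G}$)
$E^{2}{\left(\left(H{\left(6,3 \right)} - 5\right) \left(-4 - 5\right) \right)} = \left(\frac{8 \left(\left(-15 - 6\right) - 5\right) \left(-4 - 5\right)}{5 + \left(\left(-15 - 6\right) - 5\right) \left(-4 - 5\right)}\right)^{2} = \left(\frac{8 \left(\left(-15 - 6\right) - 5\right) \left(-9\right)}{5 + \left(\left(-15 - 6\right) - 5\right) \left(-9\right)}\right)^{2} = \left(\frac{8 \left(-21 - 5\right) \left(-9\right)}{5 + \left(-21 - 5\right) \left(-9\right)}\right)^{2} = \left(\frac{8 \left(\left(-26\right) \left(-9\right)\right)}{5 - -234}\right)^{2} = \left(8 \cdot 234 \frac{1}{5 + 234}\right)^{2} = \left(8 \cdot 234 \cdot \frac{1}{239}\right)^{2} = \left(\frac{1872}{239}\right)^{2} = \frac{3504384}{57121}$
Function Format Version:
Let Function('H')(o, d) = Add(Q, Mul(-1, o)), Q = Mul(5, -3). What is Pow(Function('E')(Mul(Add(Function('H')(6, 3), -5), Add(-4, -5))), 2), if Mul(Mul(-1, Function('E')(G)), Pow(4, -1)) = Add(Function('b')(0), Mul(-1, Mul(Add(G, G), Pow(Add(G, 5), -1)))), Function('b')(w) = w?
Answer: Rational(3504384, 57121) ≈ 61.350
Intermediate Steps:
Q = -15
Function('H')(o, d) = Add(-15, Mul(-1, o))
Function('E')(G) = Mul(8, G, Pow(Add(5, G), -1)) (Function('E')(G) = Mul(-4, Add(0, Mul(-1, Mul(Add(G, G), Pow(Add(G, 5), -1))))) = Mul(-4, Add(0, Mul(-1, Mul(Mul(2, G), Pow(Add(5, G), -1))))) = Mul(-4, Add(0, Mul(-1, Mul(2, G, Pow(Add(5, G), -1))))) = Mul(-4, Add(0, Mul(-2, G, Pow(Add(5, G), -1)))) = Mul(-4, Mul(-2, G, Pow(Add(5, G), -1))) = Mul(8, G, Pow(Add(5, G), -1)))
Pow(Function('E')(Mul(Add(Function('H')(6, 3), -5), Add(-4, -5))), 2) = Pow(Mul(8, Mul(Add(Add(-15, Mul(-1, 6)), -5), Add(-4, -5)), Pow(Add(5, Mul(Add(Add(-15, Mul(-1, 6)), -5), Add(-4, -5))), -1)), 2) = Pow(Mul(8, Mul(Add(Add(-15, -6), -5), -9), Pow(Add(5, Mul(Add(Add(-15, -6), -5), -9)), -1)), 2) = Pow(Mul(8, Mul(Add(-21, -5), -9), Pow(Add(5, Mul(Add(-21, -5), -9)), -1)), 2) = Pow(Mul(8, Mul(-26, -9), Pow(Add(5, Mul(-26, -9)), -1)), 2) = Pow(Mul(8, 234, Pow(Add(5, 234), -1)), 2) = Pow(Mul(8, 234, Pow(239, -1)), 2) = Pow(Mul(8, 234, Rational(1, 239)), 2) = Pow(Rational(1872, 239), 2) = Rational(3504384, 57121)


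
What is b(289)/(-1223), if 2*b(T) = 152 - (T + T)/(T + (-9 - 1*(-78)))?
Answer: -26919/437834 ≈ -0.061482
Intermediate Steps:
b(T) = 76 - T/(69 + T) (b(T) = (152 - (T + T)/(T + (-9 - 1*(-78))))/2 = (152 - 2*T/(T + (-9 + 78)))/2 = (152 - 2*T/(T + 69))/2 = (152 - 2*T/(69 + T))/2 = 76 - T/(69 + T))
b(289)/(-1223) = (3*(1748 + 25*289)/(69 + 289))/(-1223) = (3*(1748 + 7225)/358)*(-1/1223) = (3*(1/358)*8973)*(-1/1223) = (26919/358)*(-1/1223) = -26919/437834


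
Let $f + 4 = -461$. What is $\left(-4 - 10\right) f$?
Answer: $6510$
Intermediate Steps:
$f = -465$ ($f = -4 - 461 = -465$)
$\left(-4 - 10\right) f = \left(-4 - 10\right) \left(-465\right) = \left(-14\right) \left(-465\right) = 6510$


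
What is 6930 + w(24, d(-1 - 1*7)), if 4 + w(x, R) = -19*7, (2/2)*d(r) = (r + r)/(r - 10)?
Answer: 6793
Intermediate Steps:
d(r) = 2*r/(-10 + r) (d(r) = (r + r)/(r - 10) = (2*r)/(-10 + r) = 2*r/(-10 + r))
w(x, R) = -137 (w(x, R) = -4 - 19*7 = -4 - 133 = -137)
6930 + w(24, d(-1 - 1*7)) = 6930 - 137 = 6793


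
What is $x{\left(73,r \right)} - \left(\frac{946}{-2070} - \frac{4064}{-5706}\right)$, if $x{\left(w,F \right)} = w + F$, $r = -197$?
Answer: $- \frac{13589173}{109365} \approx -124.26$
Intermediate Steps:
$x{\left(w,F \right)} = F + w$
$x{\left(73,r \right)} - \left(\frac{946}{-2070} - \frac{4064}{-5706}\right) = \left(-197 + 73\right) - \left(\frac{946}{-2070} - \frac{4064}{-5706}\right) = -124 - \left(946 \left(- \frac{1}{2070}\right) - - \frac{2032}{2853}\right) = -124 - \left(- \frac{473}{1035} + \frac{2032}{2853}\right) = -124 - \frac{27913}{109365} = - \frac{13589173}{109365}$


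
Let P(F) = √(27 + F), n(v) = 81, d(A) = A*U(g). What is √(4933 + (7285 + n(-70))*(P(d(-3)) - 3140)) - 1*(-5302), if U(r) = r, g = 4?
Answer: 5302 + √(-23124307 + 7366*√15) ≈ 5302.0 + 4805.8*I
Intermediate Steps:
d(A) = 4*A (d(A) = A*4 = 4*A)
√(4933 + (7285 + n(-70))*(P(d(-3)) - 3140)) - 1*(-5302) = √(4933 + (7285 + 81)*(√(27 + 4*(-3)) - 3140)) - 1*(-5302) = √(4933 + 7366*(√(27 - 12) - 3140)) + 5302 = √(4933 + 7366*(√15 - 3140)) + 5302 = √(4933 + 7366*(-3140 + √15)) + 5302 = √(4933 + (-23129240 + 7366*√15)) + 5302 = √(-23124307 + 7366*√15) + 5302 = 5302 + √(-23124307 + 7366*√15)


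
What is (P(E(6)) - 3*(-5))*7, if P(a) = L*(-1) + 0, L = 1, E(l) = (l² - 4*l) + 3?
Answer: 98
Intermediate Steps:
E(l) = 3 + l² - 4*l
P(a) = -1 (P(a) = 1*(-1) + 0 = -1 + 0 = -1)
(P(E(6)) - 3*(-5))*7 = (-1 - 3*(-5))*7 = (-1 + 15)*7 = 14*7 = 98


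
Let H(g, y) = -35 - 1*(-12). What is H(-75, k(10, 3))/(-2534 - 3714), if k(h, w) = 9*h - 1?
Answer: 23/6248 ≈ 0.0036812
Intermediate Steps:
k(h, w) = -1 + 9*h
H(g, y) = -23 (H(g, y) = -35 + 12 = -23)
H(-75, k(10, 3))/(-2534 - 3714) = -23/(-2534 - 3714) = -23/(-6248) = -23*(-1/6248) = 23/6248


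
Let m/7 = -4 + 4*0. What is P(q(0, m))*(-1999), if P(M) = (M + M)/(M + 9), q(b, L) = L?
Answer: -111944/19 ≈ -5891.8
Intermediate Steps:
m = -28 (m = 7*(-4 + 4*0) = 7*(-4 + 0) = 7*(-4) = -28)
P(M) = 2*M/(9 + M) (P(M) = (2*M)/(9 + M) = 2*M/(9 + M))
P(q(0, m))*(-1999) = (2*(-28)/(9 - 28))*(-1999) = (2*(-28)/(-19))*(-1999) = (2*(-28)*(-1/19))*(-1999) = (56/19)*(-1999) = -111944/19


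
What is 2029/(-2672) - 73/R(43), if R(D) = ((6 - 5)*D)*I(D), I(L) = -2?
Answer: 10281/114896 ≈ 0.089481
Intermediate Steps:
R(D) = -2*D (R(D) = ((6 - 5)*D)*(-2) = (1*D)*(-2) = D*(-2) = -2*D)
2029/(-2672) - 73/R(43) = 2029/(-2672) - 73/((-2*43)) = 2029*(-1/2672) - 73/(-86) = -2029/2672 - 73*(-1/86) = -2029/2672 + 73/86 = 10281/114896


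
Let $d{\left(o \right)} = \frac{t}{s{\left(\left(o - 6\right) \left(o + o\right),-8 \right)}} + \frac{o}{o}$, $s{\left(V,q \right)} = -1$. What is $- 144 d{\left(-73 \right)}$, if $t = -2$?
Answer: $-432$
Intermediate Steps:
$d{\left(o \right)} = 3$ ($d{\left(o \right)} = - \frac{2}{-1} + \frac{o}{o} = \left(-2\right) \left(-1\right) + 1 = 2 + 1 = 3$)
$- 144 d{\left(-73 \right)} = \left(-144\right) 3 = -432$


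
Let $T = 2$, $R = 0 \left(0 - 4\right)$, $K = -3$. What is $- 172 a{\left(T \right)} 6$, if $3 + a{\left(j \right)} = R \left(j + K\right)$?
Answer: $3096$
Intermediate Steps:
$R = 0$ ($R = 0 \left(-4\right) = 0$)
$a{\left(j \right)} = -3$ ($a{\left(j \right)} = -3 + 0 \left(j - 3\right) = -3 + 0 \left(-3 + j\right) = -3 + 0 = -3$)
$- 172 a{\left(T \right)} 6 = \left(-172\right) \left(-3\right) 6 = 516 \cdot 6 = 3096$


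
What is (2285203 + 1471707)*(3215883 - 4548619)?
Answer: -5006969205760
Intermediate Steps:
(2285203 + 1471707)*(3215883 - 4548619) = 3756910*(-1332736) = -5006969205760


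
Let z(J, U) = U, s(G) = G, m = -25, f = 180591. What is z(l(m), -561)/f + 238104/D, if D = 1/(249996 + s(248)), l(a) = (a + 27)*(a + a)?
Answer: 210987288808405/3541 ≈ 5.9584e+10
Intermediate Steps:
l(a) = 2*a*(27 + a) (l(a) = (27 + a)*(2*a) = 2*a*(27 + a))
D = 1/250244 (D = 1/(249996 + 248) = 1/250244 ≈ 3.9961e-6)
z(l(m), -561)/f + 238104/D = -561/180591 + 238104/(1/250244) = -561*1/180591 + 238104*250244 = -11/3541 + 59584097376 = 210987288808405/3541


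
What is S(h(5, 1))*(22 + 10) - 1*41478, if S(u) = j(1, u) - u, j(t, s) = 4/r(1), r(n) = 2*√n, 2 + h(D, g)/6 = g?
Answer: -41222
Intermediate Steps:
h(D, g) = -12 + 6*g
j(t, s) = 2 (j(t, s) = 4/((2*√1)) = 4/((2*1)) = 4/2 = 4*(½) = 2)
S(u) = 2 - u
S(h(5, 1))*(22 + 10) - 1*41478 = (2 - (-12 + 6*1))*(22 + 10) - 1*41478 = (2 - (-12 + 6))*32 - 41478 = (2 - 1*(-6))*32 - 41478 = (2 + 6)*32 - 41478 = 8*32 - 41478 = 256 - 41478 = -41222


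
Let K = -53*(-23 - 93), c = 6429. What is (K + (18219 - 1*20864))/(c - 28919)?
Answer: -3503/22490 ≈ -0.15576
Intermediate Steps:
K = 6148 (K = -53*(-116) = 6148)
(K + (18219 - 1*20864))/(c - 28919) = (6148 + (18219 - 1*20864))/(6429 - 28919) = (6148 + (18219 - 20864))/(-22490) = (6148 - 2645)*(-1/22490) = 3503*(-1/22490) = -3503/22490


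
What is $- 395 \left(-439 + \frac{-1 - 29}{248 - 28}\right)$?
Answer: $\frac{3816095}{22} \approx 1.7346 \cdot 10^{5}$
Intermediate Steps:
$- 395 \left(-439 + \frac{-1 - 29}{248 - 28}\right) = - 395 \left(-439 - \frac{30}{220}\right) = - 395 \left(-439 - \frac{3}{22}\right) = \left(-395\right) \left(- \frac{9661}{22}\right) = \frac{3816095}{22}$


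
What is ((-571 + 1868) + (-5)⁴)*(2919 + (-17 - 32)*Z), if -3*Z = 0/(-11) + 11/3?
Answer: 51528820/9 ≈ 5.7254e+6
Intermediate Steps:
Z = -11/9 (Z = -(0/(-11) + 11/3)/3 = -(0*(-1/11) + 11*(⅓))/3 = -(0 + 11/3)/3 = -⅓*11/3 = -11/9 ≈ -1.2222)
((-571 + 1868) + (-5)⁴)*(2919 + (-17 - 32)*Z) = ((-571 + 1868) + (-5)⁴)*(2919 + (-17 - 32)*(-11/9)) = (1297 + 625)*(2919 - 49*(-11/9)) = 1922*(2919 + 539/9) = 1922*(26810/9) = 51528820/9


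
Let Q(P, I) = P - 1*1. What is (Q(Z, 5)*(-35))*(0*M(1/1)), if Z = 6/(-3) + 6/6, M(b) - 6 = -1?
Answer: 0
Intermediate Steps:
M(b) = 5 (M(b) = 6 - 1 = 5)
Z = -1 (Z = 6*(-⅓) + 6*(⅙) = -2 + 1 = -1)
Q(P, I) = -1 + P (Q(P, I) = P - 1 = -1 + P)
(Q(Z, 5)*(-35))*(0*M(1/1)) = ((-1 - 1)*(-35))*(0*5) = -2*(-35)*0 = 70*0 = 0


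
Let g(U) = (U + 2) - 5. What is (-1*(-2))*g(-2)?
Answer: -10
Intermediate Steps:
g(U) = -3 + U (g(U) = (2 + U) - 5 = -3 + U)
(-1*(-2))*g(-2) = (-1*(-2))*(-3 - 2) = 2*(-5) = -10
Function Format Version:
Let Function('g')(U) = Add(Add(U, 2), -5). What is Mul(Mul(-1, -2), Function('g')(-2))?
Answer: -10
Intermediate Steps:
Function('g')(U) = Add(-3, U) (Function('g')(U) = Add(Add(2, U), -5) = Add(-3, U))
Mul(Mul(-1, -2), Function('g')(-2)) = Mul(Mul(-1, -2), Add(-3, -2)) = Mul(2, -5) = -10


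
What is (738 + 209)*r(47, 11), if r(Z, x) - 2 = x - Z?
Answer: -32198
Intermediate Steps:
r(Z, x) = 2 + x - Z (r(Z, x) = 2 + (x - Z) = 2 + x - Z)
(738 + 209)*r(47, 11) = (738 + 209)*(2 + 11 - 1*47) = 947*(2 + 11 - 47) = 947*(-34) = -32198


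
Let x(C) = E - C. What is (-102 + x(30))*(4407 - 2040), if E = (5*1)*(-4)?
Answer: -359784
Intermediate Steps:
E = -20 (E = 5*(-4) = -20)
x(C) = -20 - C
(-102 + x(30))*(4407 - 2040) = (-102 + (-20 - 1*30))*(4407 - 2040) = (-102 + (-20 - 30))*2367 = (-102 - 50)*2367 = -152*2367 = -359784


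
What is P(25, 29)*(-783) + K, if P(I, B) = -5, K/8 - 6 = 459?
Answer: 7635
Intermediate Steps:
K = 3720 (K = 48 + 8*459 = 48 + 3672 = 3720)
P(25, 29)*(-783) + K = -5*(-783) + 3720 = 3915 + 3720 = 7635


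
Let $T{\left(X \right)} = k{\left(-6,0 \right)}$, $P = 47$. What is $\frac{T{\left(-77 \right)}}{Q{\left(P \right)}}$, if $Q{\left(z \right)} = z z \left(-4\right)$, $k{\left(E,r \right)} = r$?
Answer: $0$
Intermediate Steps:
$T{\left(X \right)} = 0$
$Q{\left(z \right)} = - 4 z^{2}$ ($Q{\left(z \right)} = z^{2} \left(-4\right) = - 4 z^{2}$)
$\frac{T{\left(-77 \right)}}{Q{\left(P \right)}} = \frac{0}{\left(-4\right) 47^{2}} = \frac{0}{\left(-4\right) 2209} = \frac{0}{-8836} = 0 \left(- \frac{1}{8836}\right) = 0$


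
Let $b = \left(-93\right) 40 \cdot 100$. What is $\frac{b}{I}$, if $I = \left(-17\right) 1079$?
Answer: $\frac{372000}{18343} \approx 20.28$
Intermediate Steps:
$b = -372000$ ($b = \left(-3720\right) 100 = -372000$)
$I = -18343$
$\frac{b}{I} = - \frac{372000}{-18343} = \left(-372000\right) \left(- \frac{1}{18343}\right) = \frac{372000}{18343}$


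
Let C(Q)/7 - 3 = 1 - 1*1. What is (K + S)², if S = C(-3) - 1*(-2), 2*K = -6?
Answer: 400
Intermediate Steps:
K = -3 (K = (½)*(-6) = -3)
C(Q) = 21 (C(Q) = 21 + 7*(1 - 1*1) = 21 + 7*(1 - 1) = 21 + 7*0 = 21 + 0 = 21)
S = 23 (S = 21 - 1*(-2) = 21 + 2 = 23)
(K + S)² = (-3 + 23)² = 20² = 400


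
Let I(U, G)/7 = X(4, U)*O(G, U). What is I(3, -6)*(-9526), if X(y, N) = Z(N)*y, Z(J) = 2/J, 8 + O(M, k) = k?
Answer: 2667280/3 ≈ 8.8909e+5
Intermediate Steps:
O(M, k) = -8 + k
X(y, N) = 2*y/N (X(y, N) = (2/N)*y = 2*y/N)
I(U, G) = 56*(-8 + U)/U (I(U, G) = 7*((2*4/U)*(-8 + U)) = 7*((8/U)*(-8 + U)) = 7*(8*(-8 + U)/U) = 56*(-8 + U)/U)
I(3, -6)*(-9526) = (56 - 448/3)*(-9526) = -280/3*(-9526) = 2667280/3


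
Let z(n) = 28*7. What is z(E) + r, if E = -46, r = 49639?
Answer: 49835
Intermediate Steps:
z(n) = 196
z(E) + r = 196 + 49639 = 49835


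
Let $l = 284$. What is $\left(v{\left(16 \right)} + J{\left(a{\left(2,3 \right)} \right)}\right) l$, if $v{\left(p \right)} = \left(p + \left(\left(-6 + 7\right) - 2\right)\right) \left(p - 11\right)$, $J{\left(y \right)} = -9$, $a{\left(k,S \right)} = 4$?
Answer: $18744$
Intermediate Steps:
$v{\left(p \right)} = \left(-1 + p\right) \left(-11 + p\right)$ ($v{\left(p \right)} = \left(p + \left(1 - 2\right)\right) \left(-11 + p\right) = \left(p - 1\right) \left(-11 + p\right) = \left(-1 + p\right) \left(-11 + p\right)$)
$\left(v{\left(16 \right)} + J{\left(a{\left(2,3 \right)} \right)}\right) l = \left(\left(11 + 16^{2} - 192\right) - 9\right) 284 = \left(\left(11 + 256 - 192\right) - 9\right) 284 = \left(75 - 9\right) 284 = 66 \cdot 284 = 18744$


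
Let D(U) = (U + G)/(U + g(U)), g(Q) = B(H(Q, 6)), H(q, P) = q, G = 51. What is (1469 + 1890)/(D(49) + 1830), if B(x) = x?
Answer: 164591/89720 ≈ 1.8345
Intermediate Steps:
g(Q) = Q
D(U) = (51 + U)/(2*U) (D(U) = (U + 51)/(U + U) = (51 + U)/((2*U)) = (51 + U)*(1/(2*U)) = (51 + U)/(2*U))
(1469 + 1890)/(D(49) + 1830) = (1469 + 1890)/((½)*(51 + 49)/49 + 1830) = 3359/((½)*(1/49)*100 + 1830) = 3359/(50/49 + 1830) = 3359/(89720/49) = 3359*(49/89720) = 164591/89720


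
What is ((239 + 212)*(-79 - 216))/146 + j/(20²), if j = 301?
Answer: -26587027/29200 ≈ -910.51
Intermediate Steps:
((239 + 212)*(-79 - 216))/146 + j/(20²) = ((239 + 212)*(-79 - 216))/146 + 301/(20²) = (451*(-295))*(1/146) + 301/400 = -133045*1/146 + 301*(1/400) = -133045/146 + 301/400 = -26587027/29200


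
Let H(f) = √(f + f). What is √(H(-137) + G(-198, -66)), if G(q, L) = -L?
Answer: √(66 + I*√274) ≈ 8.1867 + 1.011*I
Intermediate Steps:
H(f) = √2*√f (H(f) = √(2*f) = √2*√f)
√(H(-137) + G(-198, -66)) = √(√2*√(-137) - 1*(-66)) = √(√2*(I*√137) + 66) = √(I*√274 + 66) = √(66 + I*√274)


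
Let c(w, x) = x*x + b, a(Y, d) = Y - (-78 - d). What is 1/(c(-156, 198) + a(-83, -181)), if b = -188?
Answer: 1/38830 ≈ 2.5753e-5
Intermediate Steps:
a(Y, d) = 78 + Y + d (a(Y, d) = Y + (78 + d) = 78 + Y + d)
c(w, x) = -188 + x**2 (c(w, x) = x*x - 188 = x**2 - 188 = -188 + x**2)
1/(c(-156, 198) + a(-83, -181)) = 1/((-188 + 198**2) + (78 - 83 - 181)) = 1/((-188 + 39204) - 186) = 1/(39016 - 186) = 1/38830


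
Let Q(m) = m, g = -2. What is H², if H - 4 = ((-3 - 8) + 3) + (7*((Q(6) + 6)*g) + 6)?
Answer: 27556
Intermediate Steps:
H = -166 (H = 4 + (((-3 - 8) + 3) + (7*((6 + 6)*(-2)) + 6)) = 4 + ((-11 + 3) + (7*(12*(-2)) + 6)) = 4 + (-8 + (7*(-24) + 6)) = 4 + (-8 + (-168 + 6)) = 4 + (-8 - 162) = 4 - 170 = -166)
H² = (-166)² = 27556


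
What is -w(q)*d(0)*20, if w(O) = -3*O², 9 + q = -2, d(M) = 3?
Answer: 21780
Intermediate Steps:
q = -11 (q = -9 - 2 = -11)
-w(q)*d(0)*20 = --3*(-11)²*3*20 = --3*121*3*20 = -(-363*3)*20 = -(-1089)*20 = -1*(-21780) = 21780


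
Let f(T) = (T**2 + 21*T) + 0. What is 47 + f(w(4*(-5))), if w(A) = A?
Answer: 27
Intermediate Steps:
f(T) = T**2 + 21*T
47 + f(w(4*(-5))) = 47 + (4*(-5))*(21 + 4*(-5)) = 47 - 20*(21 - 20) = 47 - 20*1 = 47 - 20 = 27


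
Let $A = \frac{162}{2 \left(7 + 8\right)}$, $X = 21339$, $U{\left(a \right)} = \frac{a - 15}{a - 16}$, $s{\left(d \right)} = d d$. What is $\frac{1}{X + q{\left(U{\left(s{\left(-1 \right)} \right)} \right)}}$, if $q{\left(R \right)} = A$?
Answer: $\frac{5}{106722} \approx 4.6851 \cdot 10^{-5}$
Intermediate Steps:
$s{\left(d \right)} = d^{2}$
$U{\left(a \right)} = \frac{-15 + a}{-16 + a}$
$A = \frac{27}{5}$ ($A = \frac{162}{2 \cdot 15} = \frac{162}{30} = 162 \cdot \frac{1}{30} = \frac{27}{5} \approx 5.4$)
$q{\left(R \right)} = \frac{27}{5}$
$\frac{1}{X + q{\left(U{\left(s{\left(-1 \right)} \right)} \right)}} = \frac{1}{21339 + \frac{27}{5}} = \frac{1}{\frac{106722}{5}} = \frac{5}{106722}$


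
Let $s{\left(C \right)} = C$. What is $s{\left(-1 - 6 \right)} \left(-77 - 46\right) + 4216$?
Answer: $5077$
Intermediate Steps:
$s{\left(-1 - 6 \right)} \left(-77 - 46\right) + 4216 = \left(-1 - 6\right) \left(-77 - 46\right) + 4216 = \left(-1 - 6\right) \left(-123\right) + 4216 = \left(-7\right) \left(-123\right) + 4216 = 861 + 4216 = 5077$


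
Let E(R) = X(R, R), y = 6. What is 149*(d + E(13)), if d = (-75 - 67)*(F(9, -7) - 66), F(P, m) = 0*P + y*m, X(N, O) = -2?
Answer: 2284766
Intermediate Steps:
E(R) = -2
F(P, m) = 6*m (F(P, m) = 0*P + 6*m = 0 + 6*m = 6*m)
d = 15336 (d = (-75 - 67)*(6*(-7) - 66) = -142*(-42 - 66) = -142*(-108) = 15336)
149*(d + E(13)) = 149*(15336 - 2) = 149*15334 = 2284766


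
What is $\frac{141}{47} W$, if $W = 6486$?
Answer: $19458$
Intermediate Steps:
$\frac{141}{47} W = \frac{141}{47} \cdot 6486 = 141 \cdot \frac{1}{47} \cdot 6486 = 3 \cdot 6486 = 19458$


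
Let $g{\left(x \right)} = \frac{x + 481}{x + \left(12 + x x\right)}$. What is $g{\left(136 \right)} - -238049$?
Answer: $\frac{4438186173}{18644} \approx 2.3805 \cdot 10^{5}$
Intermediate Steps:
$g{\left(x \right)} = \frac{481 + x}{12 + x + x^{2}}$ ($g{\left(x \right)} = \frac{481 + x}{x + \left(12 + x^{2}\right)} = \frac{481 + x}{12 + x + x^{2}}$)
$g{\left(136 \right)} - -238049 = \frac{481 + 136}{12 + 136 + 136^{2}} - -238049 = \frac{1}{12 + 136 + 18496} \cdot 617 + 238049 = \frac{1}{18644} \cdot 617 + 238049 = \frac{617}{18644} + 238049 = \frac{4438186173}{18644}$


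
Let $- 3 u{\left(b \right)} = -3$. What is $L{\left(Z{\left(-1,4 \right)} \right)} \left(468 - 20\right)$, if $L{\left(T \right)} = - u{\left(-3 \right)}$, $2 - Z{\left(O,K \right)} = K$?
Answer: $-448$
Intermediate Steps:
$u{\left(b \right)} = 1$ ($u{\left(b \right)} = \left(- \frac{1}{3}\right) \left(-3\right) = 1$)
$Z{\left(O,K \right)} = 2 - K$
$L{\left(T \right)} = -1$ ($L{\left(T \right)} = \left(-1\right) 1 = -1$)
$L{\left(Z{\left(-1,4 \right)} \right)} \left(468 - 20\right) = - (468 - 20) = \left(-1\right) 448 = -448$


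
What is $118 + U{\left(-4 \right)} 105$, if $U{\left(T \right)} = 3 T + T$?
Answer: $-1562$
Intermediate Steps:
$U{\left(T \right)} = 4 T$
$118 + U{\left(-4 \right)} 105 = 118 + 4 \left(-4\right) 105 = 118 - 1680 = -1562$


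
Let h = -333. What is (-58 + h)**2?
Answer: 152881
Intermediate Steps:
(-58 + h)**2 = (-58 - 333)**2 = (-391)**2 = 152881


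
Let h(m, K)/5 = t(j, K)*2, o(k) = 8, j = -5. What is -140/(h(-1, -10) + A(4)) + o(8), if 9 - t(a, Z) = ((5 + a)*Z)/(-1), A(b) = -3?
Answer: 556/87 ≈ 6.3908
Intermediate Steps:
t(a, Z) = 9 + Z*(5 + a) (t(a, Z) = 9 - (5 + a)*Z/(-1) = 9 - Z*(5 + a)*(-1) = 9 - (-1)*Z*(5 + a) = 9 + Z*(5 + a))
h(m, K) = 90 (h(m, K) = 5*((9 + 5*K + K*(-5))*2) = 5*((9 + 5*K - 5*K)*2) = 5*(9*2) = 5*18 = 90)
-140/(h(-1, -10) + A(4)) + o(8) = -140/(90 - 3) + 8 = -140/87 + 8 = 556/87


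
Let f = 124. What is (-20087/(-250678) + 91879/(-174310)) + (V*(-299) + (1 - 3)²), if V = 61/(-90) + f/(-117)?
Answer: 102856954376507/196630569810 ≈ 523.10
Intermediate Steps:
V = -2033/1170 (V = 61/(-90) + 124/(-117) = 61*(-1/90) + 124*(-1/117) = -61/90 - 124/117 = -2033/1170 ≈ -1.7376)
(-20087/(-250678) + 91879/(-174310)) + (V*(-299) + (1 - 3)²) = (-20087/(-250678) + 91879/(-174310)) + (-2033/1170*(-299) + (1 - 3)²) = (-20087*(-1/250678) + 91879*(-1/174310)) + (46759/90 + (-2)²) = (20087/250678 - 91879/174310) + (46759/90 + 4) = -4882669748/10923920545 + 47119/90 = 102856954376507/196630569810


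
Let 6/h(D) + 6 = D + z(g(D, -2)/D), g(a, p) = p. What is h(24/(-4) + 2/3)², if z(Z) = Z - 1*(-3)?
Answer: 20736/36481 ≈ 0.56841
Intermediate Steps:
z(Z) = 3 + Z (z(Z) = Z + 3 = 3 + Z)
h(D) = 6/(-3 + D - 2/D) (h(D) = 6/(-6 + (D + (3 - 2/D))) = 6/(-6 + (3 + D - 2/D)) = 6/(-3 + D - 2/D))
h(24/(-4) + 2/3)² = (6*(24/(-4) + 2/3)/(-2 + (24/(-4) + 2/3)² - 3*(24/(-4) + 2/3)))² = (6*(24*(-¼) + 2*(⅓))/(-2 + (24*(-¼) + 2*(⅓))² - 3*(24*(-¼) + 2*(⅓))))² = (6*(-6 + ⅔)/(-2 + (-6 + ⅔)² - 3*(-6 + ⅔)))² = (6*(-16/3)/(-2 + (-16/3)² - 3*(-16/3)))² = (6*(-16/3)/(-2 + 256/9 + 16))² = (6*(-16/3)/(382/9))² = (6*(-16/3)*(9/382))² = (-144/191)² = 20736/36481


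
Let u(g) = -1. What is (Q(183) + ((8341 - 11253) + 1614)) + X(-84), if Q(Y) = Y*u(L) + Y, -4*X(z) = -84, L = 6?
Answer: -1277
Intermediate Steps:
X(z) = 21 (X(z) = -¼*(-84) = 21)
Q(Y) = 0 (Q(Y) = Y*(-1) + Y = -Y + Y = 0)
(Q(183) + ((8341 - 11253) + 1614)) + X(-84) = (0 + ((8341 - 11253) + 1614)) + 21 = (0 + (-2912 + 1614)) + 21 = (0 - 1298) + 21 = -1298 + 21 = -1277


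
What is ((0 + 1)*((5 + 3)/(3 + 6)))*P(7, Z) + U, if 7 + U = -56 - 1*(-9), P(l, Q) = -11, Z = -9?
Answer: -574/9 ≈ -63.778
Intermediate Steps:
U = -54 (U = -7 + (-56 - 1*(-9)) = -7 + (-56 + 9) = -7 - 47 = -54)
((0 + 1)*((5 + 3)/(3 + 6)))*P(7, Z) + U = ((0 + 1)*((5 + 3)/(3 + 6)))*(-11) - 54 = (1*(8/9))*(-11) - 54 = (8/9)*(-11) - 54 = -88/9 - 54 = -574/9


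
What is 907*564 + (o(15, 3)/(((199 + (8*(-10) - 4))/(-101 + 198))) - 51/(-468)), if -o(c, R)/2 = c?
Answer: 1835343823/3588 ≈ 5.1152e+5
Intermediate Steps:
o(c, R) = -2*c
907*564 + (o(15, 3)/(((199 + (8*(-10) - 4))/(-101 + 198))) - 51/(-468)) = 907*564 + ((-2*15)/(((199 + (8*(-10) - 4))/(-101 + 198))) - 51/(-468)) = 511548 + (-30*97/(199 + (-80 - 4)) - 51*(-1/468)) = 511548 + (-30*97/(199 - 84) + 17/156) = 511548 + (-30/(115*(1/97)) + 17/156) = 511548 + (-30/115/97 + 17/156) = 511548 + (-30*97/115 + 17/156) = 511548 + (-582/23 + 17/156) = 511548 - 90401/3588 = 1835343823/3588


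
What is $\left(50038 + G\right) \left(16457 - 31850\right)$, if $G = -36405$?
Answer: $-209852769$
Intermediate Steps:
$\left(50038 + G\right) \left(16457 - 31850\right) = \left(50038 - 36405\right) \left(16457 - 31850\right) = 13633 \left(-15393\right) = -209852769$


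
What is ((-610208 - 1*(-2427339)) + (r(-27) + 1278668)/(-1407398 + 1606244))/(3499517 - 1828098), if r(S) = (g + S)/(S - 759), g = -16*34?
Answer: 284005780462855/261231016224564 ≈ 1.0872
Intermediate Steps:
g = -544
r(S) = (-544 + S)/(-759 + S) (r(S) = (-544 + S)/(S - 759) = (-544 + S)/(-759 + S))
((-610208 - 1*(-2427339)) + (r(-27) + 1278668)/(-1407398 + 1606244))/(3499517 - 1828098) = ((-610208 - 1*(-2427339)) + ((-544 - 27)/(-759 - 27) + 1278668)/(-1407398 + 1606244))/(3499517 - 1828098) = ((-610208 + 2427339) + (-571/(-786) + 1278668)/198846)/1671419 = (1817131 + (-1/786*(-571) + 1278668)*(1/198846))*(1/1671419) = (1817131 + (571/786 + 1278668)*(1/198846))*(1/1671419) = (1817131 + (1005033619/786)*(1/198846))*(1/1671419) = (1817131 + 1005033619/156292956)*(1/1671419) = (284005780462855/156292956)*(1/1671419) = 284005780462855/261231016224564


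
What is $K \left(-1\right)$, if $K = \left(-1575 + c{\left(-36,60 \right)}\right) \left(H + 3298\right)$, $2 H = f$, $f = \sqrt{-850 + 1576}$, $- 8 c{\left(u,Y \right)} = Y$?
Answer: $5219085 + \frac{34815 \sqrt{6}}{4} \approx 5.2404 \cdot 10^{6}$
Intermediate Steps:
$c{\left(u,Y \right)} = - \frac{Y}{8}$
$f = 11 \sqrt{6}$ ($f = \sqrt{726} = 11 \sqrt{6} \approx 26.944$)
$H = \frac{11 \sqrt{6}}{2} \approx 13.472$
$K = -5219085 - \frac{34815 \sqrt{6}}{4}$ ($K = \left(-1575 - \frac{15}{2}\right) \left(\frac{11 \sqrt{6}}{2} + 3298\right) = \left(-1575 - \frac{15}{2}\right) \left(3298 + \frac{11 \sqrt{6}}{2}\right) = - \frac{3165 \left(3298 + \frac{11 \sqrt{6}}{2}\right)}{2} = -5219085 - \frac{34815 \sqrt{6}}{4} \approx -5.2404 \cdot 10^{6}$)
$K \left(-1\right) = \left(-5219085 - \frac{34815 \sqrt{6}}{4}\right) \left(-1\right) = 5219085 + \frac{34815 \sqrt{6}}{4}$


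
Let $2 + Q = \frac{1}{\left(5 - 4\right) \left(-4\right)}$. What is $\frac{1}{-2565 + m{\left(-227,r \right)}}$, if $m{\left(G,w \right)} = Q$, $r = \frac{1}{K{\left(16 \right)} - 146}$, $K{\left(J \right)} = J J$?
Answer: $- \frac{4}{10269} \approx -0.00038952$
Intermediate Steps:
$K{\left(J \right)} = J^{2}$
$Q = - \frac{9}{4}$ ($Q = -2 + \frac{1}{\left(5 - 4\right) \left(-4\right)} = -2 + \frac{1}{1 \left(-4\right)} = -2 + \frac{1}{-4} = -2 - \frac{1}{4} = - \frac{9}{4} \approx -2.25$)
$r = \frac{1}{110}$ ($r = \frac{1}{16^{2} - 146} = \frac{1}{256 - 146} = \frac{1}{110} \approx 0.0090909$)
$m{\left(G,w \right)} = - \frac{9}{4}$
$\frac{1}{-2565 + m{\left(-227,r \right)}} = \frac{1}{-2565 - \frac{9}{4}} = \frac{1}{- \frac{10269}{4}} = - \frac{4}{10269}$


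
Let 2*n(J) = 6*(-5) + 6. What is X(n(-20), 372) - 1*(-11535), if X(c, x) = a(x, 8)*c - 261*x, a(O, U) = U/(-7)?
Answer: -598803/7 ≈ -85543.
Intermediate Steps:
a(O, U) = -U/7 (a(O, U) = U*(-⅐) = -U/7)
n(J) = -12 (n(J) = (6*(-5) + 6)/2 = (-30 + 6)/2 = (½)*(-24) = -12)
X(c, x) = -261*x - 8*c/7 (X(c, x) = (-⅐*8)*c - 261*x = -8*c/7 - 261*x = -261*x - 8*c/7)
X(n(-20), 372) - 1*(-11535) = (-261*372 - 8/7*(-12)) - 1*(-11535) = (-97092 + 96/7) + 11535 = -679548/7 + 11535 = -598803/7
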